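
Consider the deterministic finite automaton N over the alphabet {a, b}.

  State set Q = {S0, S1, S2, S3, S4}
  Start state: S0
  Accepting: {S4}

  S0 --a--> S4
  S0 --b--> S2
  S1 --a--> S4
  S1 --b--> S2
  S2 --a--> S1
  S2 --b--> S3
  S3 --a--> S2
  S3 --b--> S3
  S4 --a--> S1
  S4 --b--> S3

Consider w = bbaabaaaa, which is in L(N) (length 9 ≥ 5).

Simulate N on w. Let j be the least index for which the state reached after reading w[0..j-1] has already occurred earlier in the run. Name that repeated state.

S2

State sequence: S0 -b-> S2 -b-> S3 -a-> S2 -a-> S1 -b-> S2 -a-> S1 -a-> S4 -a-> S1 -a-> S4
First repeat at step 3: S2 was already visited.

The earliest repeat is at step j = 3: N is in S2, which it already visited at step i = 1.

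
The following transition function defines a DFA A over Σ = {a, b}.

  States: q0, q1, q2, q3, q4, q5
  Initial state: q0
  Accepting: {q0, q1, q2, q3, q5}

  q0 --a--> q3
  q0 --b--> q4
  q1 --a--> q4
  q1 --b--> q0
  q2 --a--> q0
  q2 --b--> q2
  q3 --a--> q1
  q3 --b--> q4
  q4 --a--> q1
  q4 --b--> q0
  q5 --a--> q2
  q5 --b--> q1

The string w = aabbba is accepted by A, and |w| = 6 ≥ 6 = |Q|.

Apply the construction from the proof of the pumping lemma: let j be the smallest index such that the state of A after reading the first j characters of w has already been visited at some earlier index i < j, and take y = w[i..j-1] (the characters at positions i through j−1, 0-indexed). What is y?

aab

Run of A on w = a a b b b a:
  step 0: q0  (start)
  step 1: q3  (read a: q0→q3)
  step 2: q1  (read a: q3→q1)
  step 3: q0  (read b: q1→q0)   ← first repeat (q0 seen earlier)
  step 4: q4  (read b: q0→q4)
  step 5: q0  (read b: q4→q0)
  step 6: q3  (read a: q0→q3)

So i = 0, j = 3, giving x = w[0:0] = ε, y = w[0:3] = aab, z = w[3:6] = bba.
Check: |xy| = 3 ≤ 6 and |y| = 3 ≥ 1. Reading y takes A from q0 back to q0, so every xyⁱz is accepted.
Since A has 6 states, any run of length ≥ 6 visits 6+1 states, so by pigeonhole some state repeats within the first 6 steps — that repeat gives the pumpable loop.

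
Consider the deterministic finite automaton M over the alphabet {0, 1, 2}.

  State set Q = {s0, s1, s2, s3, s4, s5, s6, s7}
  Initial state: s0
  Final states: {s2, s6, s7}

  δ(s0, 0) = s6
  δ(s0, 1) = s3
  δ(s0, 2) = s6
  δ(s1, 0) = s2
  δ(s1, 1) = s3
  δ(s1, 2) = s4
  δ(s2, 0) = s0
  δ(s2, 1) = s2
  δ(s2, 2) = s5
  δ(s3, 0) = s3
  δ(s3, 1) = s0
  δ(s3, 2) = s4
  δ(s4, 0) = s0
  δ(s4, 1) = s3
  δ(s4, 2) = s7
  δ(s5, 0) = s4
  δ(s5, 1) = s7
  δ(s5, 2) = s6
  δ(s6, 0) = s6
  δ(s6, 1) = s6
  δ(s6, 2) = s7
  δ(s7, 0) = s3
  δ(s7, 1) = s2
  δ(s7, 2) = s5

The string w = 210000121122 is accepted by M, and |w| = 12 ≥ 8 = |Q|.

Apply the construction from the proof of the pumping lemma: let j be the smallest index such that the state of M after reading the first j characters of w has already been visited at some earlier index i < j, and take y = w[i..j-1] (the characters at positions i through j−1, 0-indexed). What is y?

Run of M on w = 2 1 0 0 0 0 1 2 1 1 2 2:
  step 0: s0  (start)
  step 1: s6  (read 2: s0→s6)
  step 2: s6  (read 1: s6→s6)   ← first repeat (s6 seen earlier)
  step 3: s6  (read 0: s6→s6)
  step 4: s6  (read 0: s6→s6)
  step 5: s6  (read 0: s6→s6)
  step 6: s6  (read 0: s6→s6)
  step 7: s6  (read 1: s6→s6)
  step 8: s7  (read 2: s6→s7)
  step 9: s2  (read 1: s7→s2)
  step 10: s2  (read 1: s2→s2)
  step 11: s5  (read 2: s2→s5)
  step 12: s6  (read 2: s5→s6)

So i = 1, j = 2, giving x = w[0:1] = 2, y = w[1:2] = 1, z = w[2:12] = 0000121122.
Check: |xy| = 2 ≤ 8 and |y| = 1 ≥ 1. Reading y takes M from s6 back to s6, so every xyⁱz is accepted.
Pumping length from the standard proof: p = 8 (the number of states). The repeated state found above gives |xy| = j ≤ 8 and |y| = j − i ≥ 1.

1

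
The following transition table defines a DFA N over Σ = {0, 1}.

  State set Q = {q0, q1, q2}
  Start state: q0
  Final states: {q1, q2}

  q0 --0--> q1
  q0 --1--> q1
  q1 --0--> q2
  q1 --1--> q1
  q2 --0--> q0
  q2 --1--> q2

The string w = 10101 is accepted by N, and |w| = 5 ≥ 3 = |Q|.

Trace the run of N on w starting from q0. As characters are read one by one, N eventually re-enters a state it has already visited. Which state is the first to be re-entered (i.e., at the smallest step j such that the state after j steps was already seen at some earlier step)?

State sequence: q0 -1-> q1 -0-> q2 -1-> q2 -0-> q0 -1-> q1
First repeat at step 3: q2 was already visited.

The earliest repeat is at step j = 3: N is in q2, which it already visited at step i = 2.
With |Q| = 3, pigeonhole forces a state repeat no later than step 3; the substring read between the first and second visits to that state can be pumped.

q2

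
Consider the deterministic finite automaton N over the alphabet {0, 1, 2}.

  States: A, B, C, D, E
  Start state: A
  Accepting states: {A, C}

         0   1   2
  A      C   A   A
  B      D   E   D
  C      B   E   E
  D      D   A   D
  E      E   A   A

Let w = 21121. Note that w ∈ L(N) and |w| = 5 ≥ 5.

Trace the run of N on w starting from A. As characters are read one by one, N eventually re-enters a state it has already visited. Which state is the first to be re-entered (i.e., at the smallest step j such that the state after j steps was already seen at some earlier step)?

A

State sequence: A -2-> A -1-> A -1-> A -2-> A -1-> A
First repeat at step 1: A was already visited.

The earliest repeat is at step j = 1: N is in A, which it already visited at step i = 0.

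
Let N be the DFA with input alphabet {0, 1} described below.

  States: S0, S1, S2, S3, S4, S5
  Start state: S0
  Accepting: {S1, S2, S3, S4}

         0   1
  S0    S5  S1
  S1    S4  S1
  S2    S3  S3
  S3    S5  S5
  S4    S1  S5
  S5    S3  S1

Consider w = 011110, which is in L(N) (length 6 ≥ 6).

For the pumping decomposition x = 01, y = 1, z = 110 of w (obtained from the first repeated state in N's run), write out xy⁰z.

xy⁰z = xz = 01·110 = 01110.
Reading y = 1 takes N from S1 back to S1, so after x the machine is still in S1, and z then leads to the accepting state S4. Hence 01110 ∈ L(N).

01110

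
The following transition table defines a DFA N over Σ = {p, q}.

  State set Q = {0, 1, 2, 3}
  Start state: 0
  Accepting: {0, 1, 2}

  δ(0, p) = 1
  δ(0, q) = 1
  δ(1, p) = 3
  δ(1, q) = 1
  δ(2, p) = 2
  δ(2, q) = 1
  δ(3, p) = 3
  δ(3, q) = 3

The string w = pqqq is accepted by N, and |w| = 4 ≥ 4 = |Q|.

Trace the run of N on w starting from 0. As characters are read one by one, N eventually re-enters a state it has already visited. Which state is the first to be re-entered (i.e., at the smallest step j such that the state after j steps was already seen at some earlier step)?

Run of N on w = p q q q:
  step 0: 0  (start)
  step 1: 1  (read p: 0→1)
  step 2: 1  (read q: 1→1)   ← first repeat (1 seen earlier)
  step 3: 1  (read q: 1→1)
  step 4: 1  (read q: 1→1)

The earliest repeat is at step j = 2: N is in 1, which it already visited at step i = 1.
Pumping length from the standard proof: p = 4 (the number of states). The repeated state found above gives |xy| = j ≤ 4 and |y| = j − i ≥ 1.

1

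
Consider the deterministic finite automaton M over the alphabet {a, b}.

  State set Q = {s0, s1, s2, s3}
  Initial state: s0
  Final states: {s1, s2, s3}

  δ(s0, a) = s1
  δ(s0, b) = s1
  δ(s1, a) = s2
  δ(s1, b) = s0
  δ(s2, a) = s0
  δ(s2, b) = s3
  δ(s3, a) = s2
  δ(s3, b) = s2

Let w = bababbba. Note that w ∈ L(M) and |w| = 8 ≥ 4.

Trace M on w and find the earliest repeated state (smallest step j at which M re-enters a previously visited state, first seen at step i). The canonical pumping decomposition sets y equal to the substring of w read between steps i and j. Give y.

ba

Run of M on w = b a b a b b b a:
  step 0: s0  (start)
  step 1: s1  (read b: s0→s1)
  step 2: s2  (read a: s1→s2)
  step 3: s3  (read b: s2→s3)
  step 4: s2  (read a: s3→s2)   ← first repeat (s2 seen earlier)
  step 5: s3  (read b: s2→s3)
  step 6: s2  (read b: s3→s2)
  step 7: s3  (read b: s2→s3)
  step 8: s2  (read a: s3→s2)

So i = 2, j = 4, giving x = w[0:2] = ba, y = w[2:4] = ba, z = w[4:8] = bbba.
Check: |xy| = 4 ≤ 4 and |y| = 2 ≥ 1. Reading y takes M from s2 back to s2, so every xyⁱz is accepted.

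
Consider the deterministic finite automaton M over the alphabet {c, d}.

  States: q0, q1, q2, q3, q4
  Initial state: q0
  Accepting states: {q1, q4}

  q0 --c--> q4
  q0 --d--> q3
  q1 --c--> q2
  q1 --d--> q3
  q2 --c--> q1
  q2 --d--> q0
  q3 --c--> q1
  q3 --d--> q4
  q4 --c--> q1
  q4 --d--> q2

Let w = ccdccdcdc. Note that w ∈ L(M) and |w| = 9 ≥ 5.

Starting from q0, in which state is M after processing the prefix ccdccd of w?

Run of M on the first 6 characters of w = c c d c c d:
  step 0: q0  (start)
  step 1: q4  (read c: q0→q4)
  step 2: q1  (read c: q4→q1)
  step 3: q3  (read d: q1→q3)
  step 4: q1  (read c: q3→q1)
  step 5: q2  (read c: q1→q2)
  step 6: q0  (read d: q2→q0)

After reading 6 characters, M is in state q0.

q0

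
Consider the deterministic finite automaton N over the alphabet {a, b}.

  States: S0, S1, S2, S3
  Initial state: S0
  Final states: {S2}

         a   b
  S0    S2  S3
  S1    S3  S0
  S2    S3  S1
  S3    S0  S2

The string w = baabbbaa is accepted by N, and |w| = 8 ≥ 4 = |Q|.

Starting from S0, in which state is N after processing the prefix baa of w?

Run of N on the first 3 characters of w = b a a:
  step 0: S0  (start)
  step 1: S3  (read b: S0→S3)
  step 2: S0  (read a: S3→S0)
  step 3: S2  (read a: S0→S2)

After reading 3 characters, N is in state S2.

S2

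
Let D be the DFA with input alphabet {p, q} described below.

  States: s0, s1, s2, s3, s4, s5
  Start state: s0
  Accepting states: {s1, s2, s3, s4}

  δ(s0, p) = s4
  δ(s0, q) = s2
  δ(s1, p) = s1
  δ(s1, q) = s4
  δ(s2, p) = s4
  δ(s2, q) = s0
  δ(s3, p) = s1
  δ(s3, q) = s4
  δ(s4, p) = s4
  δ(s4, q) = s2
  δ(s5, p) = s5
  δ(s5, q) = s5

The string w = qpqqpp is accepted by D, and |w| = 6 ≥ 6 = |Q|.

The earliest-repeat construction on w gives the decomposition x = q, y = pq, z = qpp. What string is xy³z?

qpqpqpqqpp

xy^3z = q·pq·pq·pq·qpp = qpqpqpqqpp.
Reading y = pq takes D from s2 back to s2, so after x·y·y·y the machine is still in s2, and z then leads to the accepting state s4. Hence qpqpqpqqpp ∈ L(D).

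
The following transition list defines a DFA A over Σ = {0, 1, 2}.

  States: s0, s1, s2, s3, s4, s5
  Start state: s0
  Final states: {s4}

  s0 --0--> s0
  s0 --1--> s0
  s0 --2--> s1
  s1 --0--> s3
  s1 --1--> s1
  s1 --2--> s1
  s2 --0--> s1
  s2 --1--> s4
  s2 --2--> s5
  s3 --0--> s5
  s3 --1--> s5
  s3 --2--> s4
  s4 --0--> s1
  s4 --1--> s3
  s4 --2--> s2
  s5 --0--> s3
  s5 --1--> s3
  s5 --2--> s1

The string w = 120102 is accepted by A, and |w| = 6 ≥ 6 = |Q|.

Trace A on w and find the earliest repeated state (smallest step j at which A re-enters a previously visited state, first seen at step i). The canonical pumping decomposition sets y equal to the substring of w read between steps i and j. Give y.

1

Run of A on w = 1 2 0 1 0 2:
  step 0: s0  (start)
  step 1: s0  (read 1: s0→s0)   ← first repeat (s0 seen earlier)
  step 2: s1  (read 2: s0→s1)
  step 3: s3  (read 0: s1→s3)
  step 4: s5  (read 1: s3→s5)
  step 5: s3  (read 0: s5→s3)
  step 6: s4  (read 2: s3→s4)

So i = 0, j = 1, giving x = w[0:0] = ε, y = w[0:1] = 1, z = w[1:6] = 20102.
Check: |xy| = 1 ≤ 6 and |y| = 1 ≥ 1. Reading y takes A from s0 back to s0, so every xyⁱz is accepted.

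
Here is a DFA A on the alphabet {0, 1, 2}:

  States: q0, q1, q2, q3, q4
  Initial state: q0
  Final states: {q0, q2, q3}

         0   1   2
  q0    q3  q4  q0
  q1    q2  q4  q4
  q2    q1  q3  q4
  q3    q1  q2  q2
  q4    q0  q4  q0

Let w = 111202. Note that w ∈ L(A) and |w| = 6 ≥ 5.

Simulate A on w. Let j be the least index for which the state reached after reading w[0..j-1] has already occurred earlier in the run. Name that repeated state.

q4

Run of A on w = 1 1 1 2 0 2:
  step 0: q0  (start)
  step 1: q4  (read 1: q0→q4)
  step 2: q4  (read 1: q4→q4)   ← first repeat (q4 seen earlier)
  step 3: q4  (read 1: q4→q4)
  step 4: q0  (read 2: q4→q0)
  step 5: q3  (read 0: q0→q3)
  step 6: q2  (read 2: q3→q2)

The earliest repeat is at step j = 2: A is in q4, which it already visited at step i = 1.
Pumping length from the standard proof: p = 5 (the number of states). The repeated state found above gives |xy| = j ≤ 5 and |y| = j − i ≥ 1.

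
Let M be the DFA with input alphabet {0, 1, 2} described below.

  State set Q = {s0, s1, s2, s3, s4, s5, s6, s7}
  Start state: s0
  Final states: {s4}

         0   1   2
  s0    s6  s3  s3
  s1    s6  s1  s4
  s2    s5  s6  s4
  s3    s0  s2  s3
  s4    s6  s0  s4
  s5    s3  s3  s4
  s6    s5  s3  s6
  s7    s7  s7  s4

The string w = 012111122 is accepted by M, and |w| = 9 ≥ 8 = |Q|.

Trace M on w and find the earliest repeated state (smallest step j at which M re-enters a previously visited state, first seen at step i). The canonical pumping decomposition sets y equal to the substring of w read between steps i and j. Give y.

State sequence: s0 -0-> s6 -1-> s3 -2-> s3 -1-> s2 -1-> s6 -1-> s3 -1-> s2 -2-> s4 -2-> s4
First repeat at step 3: s3 was already visited.

So i = 2, j = 3, giving x = w[0:2] = 01, y = w[2:3] = 2, z = w[3:9] = 111122.
Check: |xy| = 3 ≤ 8 and |y| = 1 ≥ 1. Reading y takes M from s3 back to s3, so every xyⁱz is accepted.
The DFA has 8 states, so the proof of the pumping lemma guarantees a repeated state among the first 8+1 visited; the segment between the two visits is the pumpable y.

2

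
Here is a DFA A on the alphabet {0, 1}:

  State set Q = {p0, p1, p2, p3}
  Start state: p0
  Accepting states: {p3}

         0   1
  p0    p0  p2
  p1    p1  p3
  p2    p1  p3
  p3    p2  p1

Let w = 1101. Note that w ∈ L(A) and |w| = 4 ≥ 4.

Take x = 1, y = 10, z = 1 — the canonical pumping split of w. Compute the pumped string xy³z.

11010101

xy^3z = 1·10·10·10·1 = 11010101.
Reading y = 10 takes A from p2 back to p2, so after x·y·y·y the machine is still in p2, and z then leads to the accepting state p3. Hence 11010101 ∈ L(A).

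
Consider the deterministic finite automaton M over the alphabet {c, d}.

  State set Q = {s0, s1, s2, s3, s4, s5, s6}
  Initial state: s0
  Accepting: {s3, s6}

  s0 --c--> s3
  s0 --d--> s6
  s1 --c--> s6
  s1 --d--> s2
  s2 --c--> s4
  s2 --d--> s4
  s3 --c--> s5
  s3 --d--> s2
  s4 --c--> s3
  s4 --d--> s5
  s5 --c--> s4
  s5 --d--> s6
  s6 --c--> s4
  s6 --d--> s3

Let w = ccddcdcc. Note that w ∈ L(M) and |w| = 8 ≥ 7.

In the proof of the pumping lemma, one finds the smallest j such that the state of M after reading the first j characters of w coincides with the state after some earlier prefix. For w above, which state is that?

s3

State sequence: s0 -c-> s3 -c-> s5 -d-> s6 -d-> s3 -c-> s5 -d-> s6 -c-> s4 -c-> s3
First repeat at step 4: s3 was already visited.

The earliest repeat is at step j = 4: M is in s3, which it already visited at step i = 1.
The DFA has 7 states, so the proof of the pumping lemma guarantees a repeated state among the first 7+1 visited; the segment between the two visits is the pumpable y.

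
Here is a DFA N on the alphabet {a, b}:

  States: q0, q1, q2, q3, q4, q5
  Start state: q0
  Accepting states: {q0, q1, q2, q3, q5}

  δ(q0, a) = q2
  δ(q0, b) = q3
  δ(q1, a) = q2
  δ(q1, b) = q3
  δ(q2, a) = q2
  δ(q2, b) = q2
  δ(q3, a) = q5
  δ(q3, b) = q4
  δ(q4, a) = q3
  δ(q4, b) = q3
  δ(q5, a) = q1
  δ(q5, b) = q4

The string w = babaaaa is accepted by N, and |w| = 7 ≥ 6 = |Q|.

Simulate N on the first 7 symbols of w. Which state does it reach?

Run of N on the first 7 characters of w = b a b a a a a:
  step 0: q0  (start)
  step 1: q3  (read b: q0→q3)
  step 2: q5  (read a: q3→q5)
  step 3: q4  (read b: q5→q4)
  step 4: q3  (read a: q4→q3)
  step 5: q5  (read a: q3→q5)
  step 6: q1  (read a: q5→q1)
  step 7: q2  (read a: q1→q2)

After reading 7 characters, N is in state q2.

q2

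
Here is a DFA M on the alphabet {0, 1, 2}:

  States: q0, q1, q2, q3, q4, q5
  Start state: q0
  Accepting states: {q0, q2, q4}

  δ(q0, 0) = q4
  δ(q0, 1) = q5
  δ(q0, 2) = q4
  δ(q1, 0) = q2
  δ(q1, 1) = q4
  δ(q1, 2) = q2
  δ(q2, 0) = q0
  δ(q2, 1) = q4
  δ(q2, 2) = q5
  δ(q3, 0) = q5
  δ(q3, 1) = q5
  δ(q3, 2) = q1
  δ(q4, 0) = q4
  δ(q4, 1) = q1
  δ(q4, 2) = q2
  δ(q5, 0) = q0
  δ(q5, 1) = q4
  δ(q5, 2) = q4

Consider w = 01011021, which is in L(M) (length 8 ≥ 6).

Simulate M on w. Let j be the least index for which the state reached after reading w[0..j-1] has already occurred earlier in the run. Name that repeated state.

Run of M on w = 0 1 0 1 1 0 2 1:
  step 0: q0  (start)
  step 1: q4  (read 0: q0→q4)
  step 2: q1  (read 1: q4→q1)
  step 3: q2  (read 0: q1→q2)
  step 4: q4  (read 1: q2→q4)   ← first repeat (q4 seen earlier)
  step 5: q1  (read 1: q4→q1)
  step 6: q2  (read 0: q1→q2)
  step 7: q5  (read 2: q2→q5)
  step 8: q4  (read 1: q5→q4)

The earliest repeat is at step j = 4: M is in q4, which it already visited at step i = 1.

q4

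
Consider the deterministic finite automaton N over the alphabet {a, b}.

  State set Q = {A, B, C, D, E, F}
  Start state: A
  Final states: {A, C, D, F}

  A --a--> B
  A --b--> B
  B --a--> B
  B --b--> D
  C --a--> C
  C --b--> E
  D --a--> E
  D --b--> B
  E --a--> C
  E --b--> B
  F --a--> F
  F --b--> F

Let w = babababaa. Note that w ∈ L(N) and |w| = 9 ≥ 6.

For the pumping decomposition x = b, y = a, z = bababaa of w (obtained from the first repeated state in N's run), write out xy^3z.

baaabababaa

xy^3z = b·a·a·a·bababaa = baaabababaa.
Reading y = a takes N from B back to B, so after x·y·y·y the machine is still in B, and z then leads to the accepting state C. Hence baaabababaa ∈ L(N).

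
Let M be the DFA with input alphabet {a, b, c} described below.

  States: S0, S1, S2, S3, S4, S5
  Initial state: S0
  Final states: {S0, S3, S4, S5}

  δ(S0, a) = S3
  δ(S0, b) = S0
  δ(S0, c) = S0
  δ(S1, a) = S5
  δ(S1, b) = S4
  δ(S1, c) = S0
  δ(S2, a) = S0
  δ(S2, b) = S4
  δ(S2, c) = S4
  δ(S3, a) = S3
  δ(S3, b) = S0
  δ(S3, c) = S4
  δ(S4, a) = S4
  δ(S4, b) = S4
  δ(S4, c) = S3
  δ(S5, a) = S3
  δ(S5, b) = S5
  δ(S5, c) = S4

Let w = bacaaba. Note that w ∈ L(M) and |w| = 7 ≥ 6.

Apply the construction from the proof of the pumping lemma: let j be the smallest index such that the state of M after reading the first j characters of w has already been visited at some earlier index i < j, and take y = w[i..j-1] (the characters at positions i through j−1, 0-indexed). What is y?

State sequence: S0 -b-> S0 -a-> S3 -c-> S4 -a-> S4 -a-> S4 -b-> S4 -a-> S4
First repeat at step 1: S0 was already visited.

So i = 0, j = 1, giving x = w[0:0] = ε, y = w[0:1] = b, z = w[1:7] = acaaba.
Check: |xy| = 1 ≤ 6 and |y| = 1 ≥ 1. Reading y takes M from S0 back to S0, so every xyⁱz is accepted.
With |Q| = 6, pigeonhole forces a state repeat no later than step 6; the substring read between the first and second visits to that state can be pumped.

b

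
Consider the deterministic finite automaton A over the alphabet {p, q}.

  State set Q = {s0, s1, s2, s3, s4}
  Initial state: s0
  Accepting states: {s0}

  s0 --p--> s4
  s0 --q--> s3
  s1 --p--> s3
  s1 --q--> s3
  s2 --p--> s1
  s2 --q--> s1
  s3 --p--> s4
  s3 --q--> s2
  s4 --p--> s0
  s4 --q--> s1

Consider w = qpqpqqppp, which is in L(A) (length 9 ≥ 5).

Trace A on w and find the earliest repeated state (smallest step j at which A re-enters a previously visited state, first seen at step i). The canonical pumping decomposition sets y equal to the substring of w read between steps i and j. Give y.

pqp

State sequence: s0 -q-> s3 -p-> s4 -q-> s1 -p-> s3 -q-> s2 -q-> s1 -p-> s3 -p-> s4 -p-> s0
First repeat at step 4: s3 was already visited.

So i = 1, j = 4, giving x = w[0:1] = q, y = w[1:4] = pqp, z = w[4:9] = qqppp.
Check: |xy| = 4 ≤ 5 and |y| = 3 ≥ 1. Reading y takes A from s3 back to s3, so every xyⁱz is accepted.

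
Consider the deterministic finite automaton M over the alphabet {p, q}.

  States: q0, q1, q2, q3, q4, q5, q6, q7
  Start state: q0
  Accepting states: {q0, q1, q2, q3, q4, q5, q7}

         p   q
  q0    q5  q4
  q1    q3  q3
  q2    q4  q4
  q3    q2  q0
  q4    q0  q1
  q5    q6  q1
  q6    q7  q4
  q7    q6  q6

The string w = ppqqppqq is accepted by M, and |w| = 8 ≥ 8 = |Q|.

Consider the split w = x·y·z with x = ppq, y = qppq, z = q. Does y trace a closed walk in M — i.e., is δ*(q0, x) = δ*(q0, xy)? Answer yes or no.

Run of M on the first 7 characters of w = p p q q p p q:
  step 0: q0  (start)
  step 1: q5  (read p: q0→q5)
  step 2: q6  (read p: q5→q6)
  step 3: q4  (read q: q6→q4)
  step 4: q1  (read q: q4→q1)
  step 5: q3  (read p: q1→q3)
  step 6: q2  (read p: q3→q2)
  step 7: q4  (read q: q2→q4)

After x (step 3): q4. After xy (step 7): q4.
They match, so y = qppq drives M around a cycle from q4 back to itself; pumping y any number of times keeps M in q4 before reading z, and xyⁱz ∈ L(M) for every i ≥ 0.

yes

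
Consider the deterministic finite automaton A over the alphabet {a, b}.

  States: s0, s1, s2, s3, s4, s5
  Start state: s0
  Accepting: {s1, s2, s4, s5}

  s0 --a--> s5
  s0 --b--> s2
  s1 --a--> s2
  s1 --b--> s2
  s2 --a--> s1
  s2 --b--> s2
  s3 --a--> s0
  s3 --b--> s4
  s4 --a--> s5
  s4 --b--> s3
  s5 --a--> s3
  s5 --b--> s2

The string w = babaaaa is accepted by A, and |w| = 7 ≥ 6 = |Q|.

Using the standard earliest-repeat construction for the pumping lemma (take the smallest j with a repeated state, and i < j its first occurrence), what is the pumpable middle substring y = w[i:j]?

State sequence: s0 -b-> s2 -a-> s1 -b-> s2 -a-> s1 -a-> s2 -a-> s1 -a-> s2
First repeat at step 3: s2 was already visited.

So i = 1, j = 3, giving x = w[0:1] = b, y = w[1:3] = ab, z = w[3:7] = aaaa.
Check: |xy| = 3 ≤ 6 and |y| = 2 ≥ 1. Reading y takes A from s2 back to s2, so every xyⁱz is accepted.

ab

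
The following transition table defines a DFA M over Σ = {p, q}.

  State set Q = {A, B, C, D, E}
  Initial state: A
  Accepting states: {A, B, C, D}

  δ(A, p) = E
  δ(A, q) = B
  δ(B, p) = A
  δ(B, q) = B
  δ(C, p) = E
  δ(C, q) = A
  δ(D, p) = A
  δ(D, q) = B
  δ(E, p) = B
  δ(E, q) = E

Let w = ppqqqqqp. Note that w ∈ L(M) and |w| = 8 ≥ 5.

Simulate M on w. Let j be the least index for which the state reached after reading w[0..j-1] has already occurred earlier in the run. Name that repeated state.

B

State sequence: A -p-> E -p-> B -q-> B -q-> B -q-> B -q-> B -q-> B -p-> A
First repeat at step 3: B was already visited.

The earliest repeat is at step j = 3: M is in B, which it already visited at step i = 2.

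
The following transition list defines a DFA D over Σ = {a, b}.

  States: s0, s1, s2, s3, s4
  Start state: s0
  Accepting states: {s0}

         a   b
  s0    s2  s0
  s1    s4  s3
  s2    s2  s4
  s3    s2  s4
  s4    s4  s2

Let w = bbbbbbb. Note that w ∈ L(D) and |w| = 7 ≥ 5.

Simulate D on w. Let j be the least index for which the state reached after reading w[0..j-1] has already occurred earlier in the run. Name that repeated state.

s0

Run of D on w = b b b b b b b:
  step 0: s0  (start)
  step 1: s0  (read b: s0→s0)   ← first repeat (s0 seen earlier)
  step 2: s0  (read b: s0→s0)
  step 3: s0  (read b: s0→s0)
  step 4: s0  (read b: s0→s0)
  step 5: s0  (read b: s0→s0)
  step 6: s0  (read b: s0→s0)
  step 7: s0  (read b: s0→s0)

The earliest repeat is at step j = 1: D is in s0, which it already visited at step i = 0.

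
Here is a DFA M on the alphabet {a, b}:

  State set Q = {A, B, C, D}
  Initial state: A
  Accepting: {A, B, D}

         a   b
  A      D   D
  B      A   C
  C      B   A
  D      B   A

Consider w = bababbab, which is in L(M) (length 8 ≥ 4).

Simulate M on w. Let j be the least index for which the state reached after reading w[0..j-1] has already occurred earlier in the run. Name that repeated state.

State sequence: A -b-> D -a-> B -b-> C -a-> B -b-> C -b-> A -a-> D -b-> A
First repeat at step 4: B was already visited.

The earliest repeat is at step j = 4: M is in B, which it already visited at step i = 2.

B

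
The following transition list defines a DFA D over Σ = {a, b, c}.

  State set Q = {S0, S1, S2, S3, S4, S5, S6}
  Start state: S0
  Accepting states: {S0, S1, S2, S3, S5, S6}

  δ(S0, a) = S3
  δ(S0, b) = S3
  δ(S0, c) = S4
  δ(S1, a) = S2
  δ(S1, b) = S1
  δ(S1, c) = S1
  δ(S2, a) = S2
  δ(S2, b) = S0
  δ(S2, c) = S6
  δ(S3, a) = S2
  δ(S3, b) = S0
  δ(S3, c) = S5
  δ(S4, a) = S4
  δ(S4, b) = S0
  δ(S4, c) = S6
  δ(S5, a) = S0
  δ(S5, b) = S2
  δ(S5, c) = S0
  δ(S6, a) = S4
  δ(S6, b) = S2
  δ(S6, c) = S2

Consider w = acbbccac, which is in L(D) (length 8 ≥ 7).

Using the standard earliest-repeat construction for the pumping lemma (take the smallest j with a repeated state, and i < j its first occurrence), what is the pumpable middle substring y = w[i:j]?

Run of D on w = a c b b c c a c:
  step 0: S0  (start)
  step 1: S3  (read a: S0→S3)
  step 2: S5  (read c: S3→S5)
  step 3: S2  (read b: S5→S2)
  step 4: S0  (read b: S2→S0)   ← first repeat (S0 seen earlier)
  step 5: S4  (read c: S0→S4)
  step 6: S6  (read c: S4→S6)
  step 7: S4  (read a: S6→S4)
  step 8: S6  (read c: S4→S6)

So i = 0, j = 4, giving x = w[0:0] = ε, y = w[0:4] = acbb, z = w[4:8] = ccac.
Check: |xy| = 4 ≤ 7 and |y| = 4 ≥ 1. Reading y takes D from S0 back to S0, so every xyⁱz is accepted.
Since D has 7 states, any run of length ≥ 7 visits 7+1 states, so by pigeonhole some state repeats within the first 7 steps — that repeat gives the pumpable loop.

acbb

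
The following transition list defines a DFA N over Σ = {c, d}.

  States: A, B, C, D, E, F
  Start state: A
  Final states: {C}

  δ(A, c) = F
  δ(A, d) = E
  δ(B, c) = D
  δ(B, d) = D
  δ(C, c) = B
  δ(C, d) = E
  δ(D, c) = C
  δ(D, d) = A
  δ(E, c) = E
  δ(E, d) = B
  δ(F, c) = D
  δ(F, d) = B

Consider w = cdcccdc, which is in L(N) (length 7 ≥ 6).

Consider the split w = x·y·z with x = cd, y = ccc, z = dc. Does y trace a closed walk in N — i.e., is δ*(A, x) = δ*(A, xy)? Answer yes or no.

Run of N on the first 5 characters of w = c d c c c:
  step 0: A  (start)
  step 1: F  (read c: A→F)
  step 2: B  (read d: F→B)
  step 3: D  (read c: B→D)
  step 4: C  (read c: D→C)
  step 5: B  (read c: C→B)

After x (step 2): B. After xy (step 5): B.
They match, so y = ccc drives N around a cycle from B back to itself; pumping y any number of times keeps N in B before reading z, and xyⁱz ∈ L(N) for every i ≥ 0.

yes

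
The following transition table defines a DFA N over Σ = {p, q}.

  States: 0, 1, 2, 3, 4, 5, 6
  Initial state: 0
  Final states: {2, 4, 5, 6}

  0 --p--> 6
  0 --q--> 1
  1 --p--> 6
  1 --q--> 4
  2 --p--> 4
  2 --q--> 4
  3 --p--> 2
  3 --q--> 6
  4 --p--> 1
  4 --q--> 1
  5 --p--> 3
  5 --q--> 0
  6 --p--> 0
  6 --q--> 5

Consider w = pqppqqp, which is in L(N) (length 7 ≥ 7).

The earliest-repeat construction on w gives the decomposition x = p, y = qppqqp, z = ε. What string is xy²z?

pqppqqpqppqqp

xy^2z = p·qppqqp·qppqqp·ε = pqppqqpqppqqp.
Reading y = qppqqp takes N from 6 back to 6, so after x·y·y the machine is still in 6, and z then leads to the accepting state 6. Hence pqppqqpqppqqp ∈ L(N).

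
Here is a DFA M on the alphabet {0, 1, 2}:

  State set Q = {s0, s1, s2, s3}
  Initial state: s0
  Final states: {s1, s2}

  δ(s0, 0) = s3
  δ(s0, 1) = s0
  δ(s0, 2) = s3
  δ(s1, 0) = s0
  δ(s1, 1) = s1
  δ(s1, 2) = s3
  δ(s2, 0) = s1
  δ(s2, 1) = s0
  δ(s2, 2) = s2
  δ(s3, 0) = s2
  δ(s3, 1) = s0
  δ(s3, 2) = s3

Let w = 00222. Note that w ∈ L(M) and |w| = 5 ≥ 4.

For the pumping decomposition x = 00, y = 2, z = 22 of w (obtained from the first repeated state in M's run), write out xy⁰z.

xy⁰z = xz = 00·22 = 0022.
Reading y = 2 takes M from s2 back to s2, so after x the machine is still in s2, and z then leads to the accepting state s2. Hence 0022 ∈ L(M).

0022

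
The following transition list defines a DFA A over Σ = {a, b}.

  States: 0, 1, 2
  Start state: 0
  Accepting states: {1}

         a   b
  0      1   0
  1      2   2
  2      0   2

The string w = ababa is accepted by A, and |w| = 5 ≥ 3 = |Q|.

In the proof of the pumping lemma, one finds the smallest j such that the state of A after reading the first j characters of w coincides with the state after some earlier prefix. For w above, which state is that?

0

Run of A on w = a b a b a:
  step 0: 0  (start)
  step 1: 1  (read a: 0→1)
  step 2: 2  (read b: 1→2)
  step 3: 0  (read a: 2→0)   ← first repeat (0 seen earlier)
  step 4: 0  (read b: 0→0)
  step 5: 1  (read a: 0→1)

The earliest repeat is at step j = 3: A is in 0, which it already visited at step i = 0.
Since A has 3 states, any run of length ≥ 3 visits 3+1 states, so by pigeonhole some state repeats within the first 3 steps — that repeat gives the pumpable loop.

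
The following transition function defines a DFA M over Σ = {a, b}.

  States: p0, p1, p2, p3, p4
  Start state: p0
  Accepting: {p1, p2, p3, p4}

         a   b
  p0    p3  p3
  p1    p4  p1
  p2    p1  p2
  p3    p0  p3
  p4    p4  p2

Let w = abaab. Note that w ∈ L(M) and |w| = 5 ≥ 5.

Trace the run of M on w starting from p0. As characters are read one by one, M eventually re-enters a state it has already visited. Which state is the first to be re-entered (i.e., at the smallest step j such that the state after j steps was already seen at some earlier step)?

p3

Run of M on w = a b a a b:
  step 0: p0  (start)
  step 1: p3  (read a: p0→p3)
  step 2: p3  (read b: p3→p3)   ← first repeat (p3 seen earlier)
  step 3: p0  (read a: p3→p0)
  step 4: p3  (read a: p0→p3)
  step 5: p3  (read b: p3→p3)

The earliest repeat is at step j = 2: M is in p3, which it already visited at step i = 1.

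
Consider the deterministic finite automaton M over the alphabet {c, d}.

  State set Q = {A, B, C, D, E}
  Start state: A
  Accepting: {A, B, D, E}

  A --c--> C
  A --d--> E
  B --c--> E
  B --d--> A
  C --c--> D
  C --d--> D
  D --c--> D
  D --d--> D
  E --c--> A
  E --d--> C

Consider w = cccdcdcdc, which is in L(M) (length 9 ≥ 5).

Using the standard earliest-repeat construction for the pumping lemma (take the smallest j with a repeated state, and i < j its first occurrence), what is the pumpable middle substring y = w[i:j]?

State sequence: A -c-> C -c-> D -c-> D -d-> D -c-> D -d-> D -c-> D -d-> D -c-> D
First repeat at step 3: D was already visited.

So i = 2, j = 3, giving x = w[0:2] = cc, y = w[2:3] = c, z = w[3:9] = dcdcdc.
Check: |xy| = 3 ≤ 5 and |y| = 1 ≥ 1. Reading y takes M from D back to D, so every xyⁱz is accepted.

c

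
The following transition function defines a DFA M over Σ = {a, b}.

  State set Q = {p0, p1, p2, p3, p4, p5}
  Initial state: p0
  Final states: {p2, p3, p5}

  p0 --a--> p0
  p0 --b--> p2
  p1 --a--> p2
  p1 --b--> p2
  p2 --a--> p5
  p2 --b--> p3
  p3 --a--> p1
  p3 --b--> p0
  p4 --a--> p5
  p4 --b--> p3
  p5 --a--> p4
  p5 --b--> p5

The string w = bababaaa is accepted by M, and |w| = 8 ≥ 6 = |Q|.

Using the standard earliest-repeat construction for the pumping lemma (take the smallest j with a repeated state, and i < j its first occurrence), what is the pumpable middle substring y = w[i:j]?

b

Run of M on w = b a b a b a a a:
  step 0: p0  (start)
  step 1: p2  (read b: p0→p2)
  step 2: p5  (read a: p2→p5)
  step 3: p5  (read b: p5→p5)   ← first repeat (p5 seen earlier)
  step 4: p4  (read a: p5→p4)
  step 5: p3  (read b: p4→p3)
  step 6: p1  (read a: p3→p1)
  step 7: p2  (read a: p1→p2)
  step 8: p5  (read a: p2→p5)

So i = 2, j = 3, giving x = w[0:2] = ba, y = w[2:3] = b, z = w[3:8] = abaaa.
Check: |xy| = 3 ≤ 6 and |y| = 1 ≥ 1. Reading y takes M from p5 back to p5, so every xyⁱz is accepted.
With |Q| = 6, pigeonhole forces a state repeat no later than step 6; the substring read between the first and second visits to that state can be pumped.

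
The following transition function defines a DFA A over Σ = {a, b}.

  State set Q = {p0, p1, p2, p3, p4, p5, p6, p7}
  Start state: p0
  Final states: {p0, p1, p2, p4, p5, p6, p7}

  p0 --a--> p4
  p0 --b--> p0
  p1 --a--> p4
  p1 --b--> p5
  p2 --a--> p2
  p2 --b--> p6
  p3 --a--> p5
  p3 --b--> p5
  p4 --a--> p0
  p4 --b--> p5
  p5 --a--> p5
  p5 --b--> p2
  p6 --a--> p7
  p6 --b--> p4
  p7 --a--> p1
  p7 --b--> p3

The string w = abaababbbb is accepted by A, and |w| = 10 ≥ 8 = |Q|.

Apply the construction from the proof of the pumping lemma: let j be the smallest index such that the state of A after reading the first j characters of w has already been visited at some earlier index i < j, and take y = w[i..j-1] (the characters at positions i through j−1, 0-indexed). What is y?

a

State sequence: p0 -a-> p4 -b-> p5 -a-> p5 -a-> p5 -b-> p2 -a-> p2 -b-> p6 -b-> p4 -b-> p5 -b-> p2
First repeat at step 3: p5 was already visited.

So i = 2, j = 3, giving x = w[0:2] = ab, y = w[2:3] = a, z = w[3:10] = ababbbb.
Check: |xy| = 3 ≤ 8 and |y| = 1 ≥ 1. Reading y takes A from p5 back to p5, so every xyⁱz is accepted.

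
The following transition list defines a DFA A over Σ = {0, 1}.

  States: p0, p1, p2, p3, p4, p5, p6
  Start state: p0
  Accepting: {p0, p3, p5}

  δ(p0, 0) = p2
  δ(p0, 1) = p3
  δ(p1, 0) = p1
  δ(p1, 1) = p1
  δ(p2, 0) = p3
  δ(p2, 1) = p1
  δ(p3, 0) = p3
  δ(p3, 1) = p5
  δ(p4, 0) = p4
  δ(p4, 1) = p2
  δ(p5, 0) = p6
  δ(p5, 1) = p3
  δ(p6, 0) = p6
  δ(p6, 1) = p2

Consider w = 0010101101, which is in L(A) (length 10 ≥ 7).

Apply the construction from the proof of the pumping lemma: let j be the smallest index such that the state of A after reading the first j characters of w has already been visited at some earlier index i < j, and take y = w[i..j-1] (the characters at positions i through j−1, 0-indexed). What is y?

Run of A on w = 0 0 1 0 1 0 1 1 0 1:
  step 0: p0  (start)
  step 1: p2  (read 0: p0→p2)
  step 2: p3  (read 0: p2→p3)
  step 3: p5  (read 1: p3→p5)
  step 4: p6  (read 0: p5→p6)
  step 5: p2  (read 1: p6→p2)   ← first repeat (p2 seen earlier)
  step 6: p3  (read 0: p2→p3)
  step 7: p5  (read 1: p3→p5)
  step 8: p3  (read 1: p5→p3)
  step 9: p3  (read 0: p3→p3)
  step 10: p5  (read 1: p3→p5)

So i = 1, j = 5, giving x = w[0:1] = 0, y = w[1:5] = 0101, z = w[5:10] = 01101.
Check: |xy| = 5 ≤ 7 and |y| = 4 ≥ 1. Reading y takes A from p2 back to p2, so every xyⁱz is accepted.

0101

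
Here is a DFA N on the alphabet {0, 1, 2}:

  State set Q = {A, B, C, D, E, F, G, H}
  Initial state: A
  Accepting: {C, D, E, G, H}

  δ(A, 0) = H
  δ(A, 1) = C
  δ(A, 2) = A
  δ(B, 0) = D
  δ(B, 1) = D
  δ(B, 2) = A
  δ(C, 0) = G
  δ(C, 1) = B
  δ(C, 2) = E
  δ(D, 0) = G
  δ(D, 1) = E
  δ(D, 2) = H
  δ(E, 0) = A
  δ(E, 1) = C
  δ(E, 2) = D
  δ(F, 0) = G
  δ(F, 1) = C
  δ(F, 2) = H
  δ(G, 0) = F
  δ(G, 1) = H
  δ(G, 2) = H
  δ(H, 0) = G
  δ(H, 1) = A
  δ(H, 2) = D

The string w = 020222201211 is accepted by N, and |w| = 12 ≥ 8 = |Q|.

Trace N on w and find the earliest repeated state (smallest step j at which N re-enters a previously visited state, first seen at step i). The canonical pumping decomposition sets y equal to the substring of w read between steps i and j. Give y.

Run of N on w = 0 2 0 2 2 2 2 0 1 2 1 1:
  step 0: A  (start)
  step 1: H  (read 0: A→H)
  step 2: D  (read 2: H→D)
  step 3: G  (read 0: D→G)
  step 4: H  (read 2: G→H)   ← first repeat (H seen earlier)
  step 5: D  (read 2: H→D)
  step 6: H  (read 2: D→H)
  step 7: D  (read 2: H→D)
  step 8: G  (read 0: D→G)
  step 9: H  (read 1: G→H)
  step 10: D  (read 2: H→D)
  step 11: E  (read 1: D→E)
  step 12: C  (read 1: E→C)

So i = 1, j = 4, giving x = w[0:1] = 0, y = w[1:4] = 202, z = w[4:12] = 22201211.
Check: |xy| = 4 ≤ 8 and |y| = 3 ≥ 1. Reading y takes N from H back to H, so every xyⁱz is accepted.

202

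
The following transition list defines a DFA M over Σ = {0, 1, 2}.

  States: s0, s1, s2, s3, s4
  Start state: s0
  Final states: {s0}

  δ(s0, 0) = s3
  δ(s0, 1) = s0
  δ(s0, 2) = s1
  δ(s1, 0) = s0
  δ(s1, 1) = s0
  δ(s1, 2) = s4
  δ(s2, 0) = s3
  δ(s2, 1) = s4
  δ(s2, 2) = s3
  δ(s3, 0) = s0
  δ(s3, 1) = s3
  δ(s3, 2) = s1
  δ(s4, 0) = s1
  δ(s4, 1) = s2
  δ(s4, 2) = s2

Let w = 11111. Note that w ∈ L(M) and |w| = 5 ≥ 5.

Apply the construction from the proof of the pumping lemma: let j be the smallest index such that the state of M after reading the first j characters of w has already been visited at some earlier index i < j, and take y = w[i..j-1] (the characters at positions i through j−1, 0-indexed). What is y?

1

Run of M on w = 1 1 1 1 1:
  step 0: s0  (start)
  step 1: s0  (read 1: s0→s0)   ← first repeat (s0 seen earlier)
  step 2: s0  (read 1: s0→s0)
  step 3: s0  (read 1: s0→s0)
  step 4: s0  (read 1: s0→s0)
  step 5: s0  (read 1: s0→s0)

So i = 0, j = 1, giving x = w[0:0] = ε, y = w[0:1] = 1, z = w[1:5] = 1111.
Check: |xy| = 1 ≤ 5 and |y| = 1 ≥ 1. Reading y takes M from s0 back to s0, so every xyⁱz is accepted.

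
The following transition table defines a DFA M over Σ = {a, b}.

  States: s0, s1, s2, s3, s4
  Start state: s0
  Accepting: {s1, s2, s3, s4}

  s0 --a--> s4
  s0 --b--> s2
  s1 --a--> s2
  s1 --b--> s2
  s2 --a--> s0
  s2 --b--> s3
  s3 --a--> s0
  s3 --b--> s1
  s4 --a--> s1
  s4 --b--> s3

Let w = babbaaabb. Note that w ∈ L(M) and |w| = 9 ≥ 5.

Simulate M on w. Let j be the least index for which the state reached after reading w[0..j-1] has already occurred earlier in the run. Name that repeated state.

s0

State sequence: s0 -b-> s2 -a-> s0 -b-> s2 -b-> s3 -a-> s0 -a-> s4 -a-> s1 -b-> s2 -b-> s3
First repeat at step 2: s0 was already visited.

The earliest repeat is at step j = 2: M is in s0, which it already visited at step i = 0.
Pumping length from the standard proof: p = 5 (the number of states). The repeated state found above gives |xy| = j ≤ 5 and |y| = j − i ≥ 1.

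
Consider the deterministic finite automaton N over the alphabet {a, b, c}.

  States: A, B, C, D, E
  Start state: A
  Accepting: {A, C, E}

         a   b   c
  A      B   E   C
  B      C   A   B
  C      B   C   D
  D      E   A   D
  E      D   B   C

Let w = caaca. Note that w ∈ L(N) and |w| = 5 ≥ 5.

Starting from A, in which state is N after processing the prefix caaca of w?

E

State sequence: A -c-> C -a-> B -a-> C -c-> D -a-> E

After reading 5 characters, N is in state E.
(This kind of state-tracing is the core of the pumping-lemma construction: with 5 states, pigeonhole forces a repeat within the first 5 steps.)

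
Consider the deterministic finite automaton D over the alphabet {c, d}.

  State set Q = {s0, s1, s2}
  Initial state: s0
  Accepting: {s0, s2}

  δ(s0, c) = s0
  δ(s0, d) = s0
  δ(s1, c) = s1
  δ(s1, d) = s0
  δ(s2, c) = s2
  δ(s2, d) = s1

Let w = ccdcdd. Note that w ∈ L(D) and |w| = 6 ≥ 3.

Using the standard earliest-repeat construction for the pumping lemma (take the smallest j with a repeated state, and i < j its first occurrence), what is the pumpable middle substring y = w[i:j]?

Run of D on w = c c d c d d:
  step 0: s0  (start)
  step 1: s0  (read c: s0→s0)   ← first repeat (s0 seen earlier)
  step 2: s0  (read c: s0→s0)
  step 3: s0  (read d: s0→s0)
  step 4: s0  (read c: s0→s0)
  step 5: s0  (read d: s0→s0)
  step 6: s0  (read d: s0→s0)

So i = 0, j = 1, giving x = w[0:0] = ε, y = w[0:1] = c, z = w[1:6] = cdcdd.
Check: |xy| = 1 ≤ 3 and |y| = 1 ≥ 1. Reading y takes D from s0 back to s0, so every xyⁱz is accepted.

c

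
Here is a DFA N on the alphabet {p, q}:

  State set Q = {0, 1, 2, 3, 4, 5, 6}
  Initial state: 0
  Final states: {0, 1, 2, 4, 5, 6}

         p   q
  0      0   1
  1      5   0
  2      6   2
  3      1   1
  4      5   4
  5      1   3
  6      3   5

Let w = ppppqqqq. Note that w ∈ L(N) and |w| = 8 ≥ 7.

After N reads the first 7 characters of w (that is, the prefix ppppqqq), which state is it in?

1

Run of N on the first 7 characters of w = p p p p q q q:
  step 0: 0  (start)
  step 1: 0  (read p: 0→0)
  step 2: 0  (read p: 0→0)
  step 3: 0  (read p: 0→0)
  step 4: 0  (read p: 0→0)
  step 5: 1  (read q: 0→1)
  step 6: 0  (read q: 1→0)
  step 7: 1  (read q: 0→1)

After reading 7 characters, N is in state 1.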